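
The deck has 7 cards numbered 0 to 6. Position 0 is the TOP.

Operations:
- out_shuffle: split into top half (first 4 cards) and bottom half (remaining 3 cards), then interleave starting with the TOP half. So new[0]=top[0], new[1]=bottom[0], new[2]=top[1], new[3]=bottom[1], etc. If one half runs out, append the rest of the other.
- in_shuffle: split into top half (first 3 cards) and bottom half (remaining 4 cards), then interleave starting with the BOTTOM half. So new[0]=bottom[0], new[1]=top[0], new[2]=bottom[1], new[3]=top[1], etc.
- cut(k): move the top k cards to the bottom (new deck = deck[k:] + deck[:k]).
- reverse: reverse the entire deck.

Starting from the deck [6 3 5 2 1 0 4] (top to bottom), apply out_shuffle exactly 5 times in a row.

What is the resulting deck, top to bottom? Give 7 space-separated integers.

Answer: 6 5 1 4 3 2 0

Derivation:
After op 1 (out_shuffle): [6 1 3 0 5 4 2]
After op 2 (out_shuffle): [6 5 1 4 3 2 0]
After op 3 (out_shuffle): [6 3 5 2 1 0 4]
After op 4 (out_shuffle): [6 1 3 0 5 4 2]
After op 5 (out_shuffle): [6 5 1 4 3 2 0]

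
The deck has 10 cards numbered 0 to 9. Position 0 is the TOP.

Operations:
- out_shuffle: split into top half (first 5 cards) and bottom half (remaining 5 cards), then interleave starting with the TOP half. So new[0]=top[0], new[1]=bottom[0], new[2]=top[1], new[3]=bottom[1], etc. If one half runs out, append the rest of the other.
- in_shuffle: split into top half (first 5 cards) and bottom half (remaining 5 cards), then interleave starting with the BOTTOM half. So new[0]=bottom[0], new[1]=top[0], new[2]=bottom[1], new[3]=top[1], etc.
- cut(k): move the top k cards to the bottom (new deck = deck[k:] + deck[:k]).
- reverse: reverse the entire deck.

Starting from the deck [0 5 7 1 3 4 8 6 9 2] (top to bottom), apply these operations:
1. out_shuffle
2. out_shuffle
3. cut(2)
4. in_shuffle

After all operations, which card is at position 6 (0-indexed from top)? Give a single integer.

Answer: 0

Derivation:
After op 1 (out_shuffle): [0 4 5 8 7 6 1 9 3 2]
After op 2 (out_shuffle): [0 6 4 1 5 9 8 3 7 2]
After op 3 (cut(2)): [4 1 5 9 8 3 7 2 0 6]
After op 4 (in_shuffle): [3 4 7 1 2 5 0 9 6 8]
Position 6: card 0.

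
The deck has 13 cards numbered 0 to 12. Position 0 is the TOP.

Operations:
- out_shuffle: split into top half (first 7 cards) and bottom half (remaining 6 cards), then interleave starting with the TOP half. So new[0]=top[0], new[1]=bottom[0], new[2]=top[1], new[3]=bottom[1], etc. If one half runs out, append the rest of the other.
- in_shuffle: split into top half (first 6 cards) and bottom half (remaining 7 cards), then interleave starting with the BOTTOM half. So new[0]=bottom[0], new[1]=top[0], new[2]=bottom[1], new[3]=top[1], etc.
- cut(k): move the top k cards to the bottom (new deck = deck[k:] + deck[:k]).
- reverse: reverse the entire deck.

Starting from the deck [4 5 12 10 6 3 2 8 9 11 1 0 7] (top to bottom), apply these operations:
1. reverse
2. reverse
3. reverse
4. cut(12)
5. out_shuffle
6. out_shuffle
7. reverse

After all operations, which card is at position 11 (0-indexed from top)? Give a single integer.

After op 1 (reverse): [7 0 1 11 9 8 2 3 6 10 12 5 4]
After op 2 (reverse): [4 5 12 10 6 3 2 8 9 11 1 0 7]
After op 3 (reverse): [7 0 1 11 9 8 2 3 6 10 12 5 4]
After op 4 (cut(12)): [4 7 0 1 11 9 8 2 3 6 10 12 5]
After op 5 (out_shuffle): [4 2 7 3 0 6 1 10 11 12 9 5 8]
After op 6 (out_shuffle): [4 10 2 11 7 12 3 9 0 5 6 8 1]
After op 7 (reverse): [1 8 6 5 0 9 3 12 7 11 2 10 4]
Position 11: card 10.

Answer: 10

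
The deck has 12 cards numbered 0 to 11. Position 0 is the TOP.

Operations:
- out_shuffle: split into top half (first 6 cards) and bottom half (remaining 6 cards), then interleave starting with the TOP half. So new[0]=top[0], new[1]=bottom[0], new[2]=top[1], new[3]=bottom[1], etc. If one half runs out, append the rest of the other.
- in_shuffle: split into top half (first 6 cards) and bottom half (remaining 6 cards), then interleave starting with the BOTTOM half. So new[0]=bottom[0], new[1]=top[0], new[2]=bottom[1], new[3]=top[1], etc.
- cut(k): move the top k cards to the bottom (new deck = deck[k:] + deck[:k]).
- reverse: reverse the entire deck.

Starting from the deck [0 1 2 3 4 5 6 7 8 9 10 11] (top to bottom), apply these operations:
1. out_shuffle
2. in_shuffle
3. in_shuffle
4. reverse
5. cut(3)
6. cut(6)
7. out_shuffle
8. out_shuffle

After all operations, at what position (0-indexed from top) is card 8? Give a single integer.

After op 1 (out_shuffle): [0 6 1 7 2 8 3 9 4 10 5 11]
After op 2 (in_shuffle): [3 0 9 6 4 1 10 7 5 2 11 8]
After op 3 (in_shuffle): [10 3 7 0 5 9 2 6 11 4 8 1]
After op 4 (reverse): [1 8 4 11 6 2 9 5 0 7 3 10]
After op 5 (cut(3)): [11 6 2 9 5 0 7 3 10 1 8 4]
After op 6 (cut(6)): [7 3 10 1 8 4 11 6 2 9 5 0]
After op 7 (out_shuffle): [7 11 3 6 10 2 1 9 8 5 4 0]
After op 8 (out_shuffle): [7 1 11 9 3 8 6 5 10 4 2 0]
Card 8 is at position 5.

Answer: 5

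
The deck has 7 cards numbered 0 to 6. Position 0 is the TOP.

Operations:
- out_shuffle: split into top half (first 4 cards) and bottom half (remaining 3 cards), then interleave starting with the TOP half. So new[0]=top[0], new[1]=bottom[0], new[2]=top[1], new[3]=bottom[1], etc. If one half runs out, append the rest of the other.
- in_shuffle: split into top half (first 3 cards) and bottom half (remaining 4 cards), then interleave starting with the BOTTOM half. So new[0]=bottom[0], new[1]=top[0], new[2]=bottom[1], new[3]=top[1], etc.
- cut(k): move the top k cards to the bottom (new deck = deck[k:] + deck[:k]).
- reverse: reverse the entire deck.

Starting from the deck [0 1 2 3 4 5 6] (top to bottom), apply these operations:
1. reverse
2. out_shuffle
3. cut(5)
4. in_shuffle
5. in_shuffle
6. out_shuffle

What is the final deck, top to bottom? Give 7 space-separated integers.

Answer: 3 6 2 5 1 4 0

Derivation:
After op 1 (reverse): [6 5 4 3 2 1 0]
After op 2 (out_shuffle): [6 2 5 1 4 0 3]
After op 3 (cut(5)): [0 3 6 2 5 1 4]
After op 4 (in_shuffle): [2 0 5 3 1 6 4]
After op 5 (in_shuffle): [3 2 1 0 6 5 4]
After op 6 (out_shuffle): [3 6 2 5 1 4 0]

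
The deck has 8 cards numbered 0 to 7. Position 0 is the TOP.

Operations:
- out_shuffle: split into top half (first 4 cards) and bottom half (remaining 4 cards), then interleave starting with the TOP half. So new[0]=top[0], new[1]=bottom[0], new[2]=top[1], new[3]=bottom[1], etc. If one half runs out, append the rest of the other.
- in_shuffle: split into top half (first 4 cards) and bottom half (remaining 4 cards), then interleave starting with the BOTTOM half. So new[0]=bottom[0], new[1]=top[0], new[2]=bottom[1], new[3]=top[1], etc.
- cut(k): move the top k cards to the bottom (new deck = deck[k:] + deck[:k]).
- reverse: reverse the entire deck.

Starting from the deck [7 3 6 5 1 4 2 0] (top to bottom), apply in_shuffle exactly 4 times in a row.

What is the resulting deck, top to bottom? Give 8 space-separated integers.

Answer: 5 0 6 2 3 4 7 1

Derivation:
After op 1 (in_shuffle): [1 7 4 3 2 6 0 5]
After op 2 (in_shuffle): [2 1 6 7 0 4 5 3]
After op 3 (in_shuffle): [0 2 4 1 5 6 3 7]
After op 4 (in_shuffle): [5 0 6 2 3 4 7 1]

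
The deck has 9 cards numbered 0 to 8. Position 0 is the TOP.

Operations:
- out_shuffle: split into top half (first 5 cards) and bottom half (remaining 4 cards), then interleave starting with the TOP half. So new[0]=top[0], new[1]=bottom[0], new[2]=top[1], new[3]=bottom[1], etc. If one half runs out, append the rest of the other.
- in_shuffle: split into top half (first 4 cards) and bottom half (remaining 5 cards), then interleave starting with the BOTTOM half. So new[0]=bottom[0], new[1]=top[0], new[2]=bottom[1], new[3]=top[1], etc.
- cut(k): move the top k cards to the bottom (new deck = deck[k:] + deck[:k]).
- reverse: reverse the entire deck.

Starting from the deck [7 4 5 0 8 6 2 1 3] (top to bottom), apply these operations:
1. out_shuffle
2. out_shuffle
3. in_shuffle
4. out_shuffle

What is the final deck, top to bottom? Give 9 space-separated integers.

After op 1 (out_shuffle): [7 6 4 2 5 1 0 3 8]
After op 2 (out_shuffle): [7 1 6 0 4 3 2 8 5]
After op 3 (in_shuffle): [4 7 3 1 2 6 8 0 5]
After op 4 (out_shuffle): [4 6 7 8 3 0 1 5 2]

Answer: 4 6 7 8 3 0 1 5 2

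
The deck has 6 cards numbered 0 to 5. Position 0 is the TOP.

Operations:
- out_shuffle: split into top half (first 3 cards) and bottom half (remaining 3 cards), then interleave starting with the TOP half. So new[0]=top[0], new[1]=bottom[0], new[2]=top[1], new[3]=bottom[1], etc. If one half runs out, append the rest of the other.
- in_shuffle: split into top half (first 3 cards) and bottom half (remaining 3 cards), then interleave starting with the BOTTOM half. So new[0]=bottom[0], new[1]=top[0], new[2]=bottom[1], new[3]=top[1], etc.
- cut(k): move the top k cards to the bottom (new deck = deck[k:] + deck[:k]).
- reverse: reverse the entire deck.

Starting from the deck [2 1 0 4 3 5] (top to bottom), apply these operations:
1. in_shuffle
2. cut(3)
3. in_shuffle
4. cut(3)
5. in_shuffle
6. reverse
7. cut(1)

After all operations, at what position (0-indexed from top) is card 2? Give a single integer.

After op 1 (in_shuffle): [4 2 3 1 5 0]
After op 2 (cut(3)): [1 5 0 4 2 3]
After op 3 (in_shuffle): [4 1 2 5 3 0]
After op 4 (cut(3)): [5 3 0 4 1 2]
After op 5 (in_shuffle): [4 5 1 3 2 0]
After op 6 (reverse): [0 2 3 1 5 4]
After op 7 (cut(1)): [2 3 1 5 4 0]
Card 2 is at position 0.

Answer: 0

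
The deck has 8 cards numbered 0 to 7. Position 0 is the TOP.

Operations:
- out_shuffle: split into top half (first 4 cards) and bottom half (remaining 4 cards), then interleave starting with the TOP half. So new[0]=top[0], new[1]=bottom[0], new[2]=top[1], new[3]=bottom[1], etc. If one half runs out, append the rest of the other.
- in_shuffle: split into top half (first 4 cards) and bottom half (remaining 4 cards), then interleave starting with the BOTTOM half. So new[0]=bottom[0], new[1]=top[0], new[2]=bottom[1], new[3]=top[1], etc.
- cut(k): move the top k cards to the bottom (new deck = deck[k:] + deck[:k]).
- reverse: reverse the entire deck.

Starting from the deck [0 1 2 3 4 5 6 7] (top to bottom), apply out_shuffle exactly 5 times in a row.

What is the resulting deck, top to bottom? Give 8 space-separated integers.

After op 1 (out_shuffle): [0 4 1 5 2 6 3 7]
After op 2 (out_shuffle): [0 2 4 6 1 3 5 7]
After op 3 (out_shuffle): [0 1 2 3 4 5 6 7]
After op 4 (out_shuffle): [0 4 1 5 2 6 3 7]
After op 5 (out_shuffle): [0 2 4 6 1 3 5 7]

Answer: 0 2 4 6 1 3 5 7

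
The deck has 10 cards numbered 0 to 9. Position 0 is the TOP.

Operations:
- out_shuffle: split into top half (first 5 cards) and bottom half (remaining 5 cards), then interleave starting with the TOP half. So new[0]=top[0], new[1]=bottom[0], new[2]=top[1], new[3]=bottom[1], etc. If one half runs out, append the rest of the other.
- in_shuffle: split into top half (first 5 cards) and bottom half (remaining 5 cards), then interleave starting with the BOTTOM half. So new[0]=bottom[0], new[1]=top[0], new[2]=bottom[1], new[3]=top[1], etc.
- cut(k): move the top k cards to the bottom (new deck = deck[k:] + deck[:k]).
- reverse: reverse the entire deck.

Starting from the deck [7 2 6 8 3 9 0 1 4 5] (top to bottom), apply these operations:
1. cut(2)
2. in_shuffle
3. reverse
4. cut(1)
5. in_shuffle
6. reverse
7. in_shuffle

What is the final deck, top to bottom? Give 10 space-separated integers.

After op 1 (cut(2)): [6 8 3 9 0 1 4 5 7 2]
After op 2 (in_shuffle): [1 6 4 8 5 3 7 9 2 0]
After op 3 (reverse): [0 2 9 7 3 5 8 4 6 1]
After op 4 (cut(1)): [2 9 7 3 5 8 4 6 1 0]
After op 5 (in_shuffle): [8 2 4 9 6 7 1 3 0 5]
After op 6 (reverse): [5 0 3 1 7 6 9 4 2 8]
After op 7 (in_shuffle): [6 5 9 0 4 3 2 1 8 7]

Answer: 6 5 9 0 4 3 2 1 8 7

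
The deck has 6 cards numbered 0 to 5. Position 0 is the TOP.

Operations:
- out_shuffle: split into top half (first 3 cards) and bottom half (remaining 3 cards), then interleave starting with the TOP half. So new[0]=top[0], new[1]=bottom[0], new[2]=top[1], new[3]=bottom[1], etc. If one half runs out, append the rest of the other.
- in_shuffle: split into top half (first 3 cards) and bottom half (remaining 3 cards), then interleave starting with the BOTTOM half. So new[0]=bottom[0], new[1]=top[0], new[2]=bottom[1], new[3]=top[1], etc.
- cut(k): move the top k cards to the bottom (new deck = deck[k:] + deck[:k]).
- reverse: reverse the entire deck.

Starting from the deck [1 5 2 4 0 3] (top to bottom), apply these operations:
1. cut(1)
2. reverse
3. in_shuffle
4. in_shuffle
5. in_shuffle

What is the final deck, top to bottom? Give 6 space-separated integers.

Answer: 1 3 0 4 2 5

Derivation:
After op 1 (cut(1)): [5 2 4 0 3 1]
After op 2 (reverse): [1 3 0 4 2 5]
After op 3 (in_shuffle): [4 1 2 3 5 0]
After op 4 (in_shuffle): [3 4 5 1 0 2]
After op 5 (in_shuffle): [1 3 0 4 2 5]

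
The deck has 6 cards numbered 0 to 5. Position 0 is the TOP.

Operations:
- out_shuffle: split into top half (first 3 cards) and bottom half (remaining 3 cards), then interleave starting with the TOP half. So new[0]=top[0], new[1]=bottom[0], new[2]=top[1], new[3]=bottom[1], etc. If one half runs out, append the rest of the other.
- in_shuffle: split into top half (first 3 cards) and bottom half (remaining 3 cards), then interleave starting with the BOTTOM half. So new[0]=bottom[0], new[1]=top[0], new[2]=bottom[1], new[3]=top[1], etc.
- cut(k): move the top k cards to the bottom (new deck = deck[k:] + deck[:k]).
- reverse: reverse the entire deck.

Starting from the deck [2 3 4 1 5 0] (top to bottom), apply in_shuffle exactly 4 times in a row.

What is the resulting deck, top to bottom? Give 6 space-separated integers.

Answer: 1 2 5 3 0 4

Derivation:
After op 1 (in_shuffle): [1 2 5 3 0 4]
After op 2 (in_shuffle): [3 1 0 2 4 5]
After op 3 (in_shuffle): [2 3 4 1 5 0]
After op 4 (in_shuffle): [1 2 5 3 0 4]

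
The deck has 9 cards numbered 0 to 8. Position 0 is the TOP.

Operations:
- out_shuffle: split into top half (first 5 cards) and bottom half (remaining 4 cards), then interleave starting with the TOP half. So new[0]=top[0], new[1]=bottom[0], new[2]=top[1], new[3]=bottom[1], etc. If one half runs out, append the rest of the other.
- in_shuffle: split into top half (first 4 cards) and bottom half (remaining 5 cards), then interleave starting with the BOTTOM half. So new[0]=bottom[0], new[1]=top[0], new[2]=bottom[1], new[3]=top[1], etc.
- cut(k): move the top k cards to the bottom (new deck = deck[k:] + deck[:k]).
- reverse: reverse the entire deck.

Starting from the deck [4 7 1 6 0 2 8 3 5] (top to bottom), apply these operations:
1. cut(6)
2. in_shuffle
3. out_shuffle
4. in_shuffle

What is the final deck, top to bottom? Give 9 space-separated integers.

Answer: 1 7 4 5 3 8 2 0 6

Derivation:
After op 1 (cut(6)): [8 3 5 4 7 1 6 0 2]
After op 2 (in_shuffle): [7 8 1 3 6 5 0 4 2]
After op 3 (out_shuffle): [7 5 8 0 1 4 3 2 6]
After op 4 (in_shuffle): [1 7 4 5 3 8 2 0 6]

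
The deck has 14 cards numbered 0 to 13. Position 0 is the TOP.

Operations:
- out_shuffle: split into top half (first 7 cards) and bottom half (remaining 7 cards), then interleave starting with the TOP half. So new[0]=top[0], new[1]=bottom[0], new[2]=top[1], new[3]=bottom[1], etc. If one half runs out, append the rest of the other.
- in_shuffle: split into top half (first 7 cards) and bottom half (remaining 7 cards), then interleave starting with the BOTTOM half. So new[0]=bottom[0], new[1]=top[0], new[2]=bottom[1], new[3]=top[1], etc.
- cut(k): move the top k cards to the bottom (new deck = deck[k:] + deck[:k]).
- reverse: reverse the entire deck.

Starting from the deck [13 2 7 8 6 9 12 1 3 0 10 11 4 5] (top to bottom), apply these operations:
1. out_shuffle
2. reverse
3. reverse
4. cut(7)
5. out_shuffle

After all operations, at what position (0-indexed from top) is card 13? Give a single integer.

After op 1 (out_shuffle): [13 1 2 3 7 0 8 10 6 11 9 4 12 5]
After op 2 (reverse): [5 12 4 9 11 6 10 8 0 7 3 2 1 13]
After op 3 (reverse): [13 1 2 3 7 0 8 10 6 11 9 4 12 5]
After op 4 (cut(7)): [10 6 11 9 4 12 5 13 1 2 3 7 0 8]
After op 5 (out_shuffle): [10 13 6 1 11 2 9 3 4 7 12 0 5 8]
Card 13 is at position 1.

Answer: 1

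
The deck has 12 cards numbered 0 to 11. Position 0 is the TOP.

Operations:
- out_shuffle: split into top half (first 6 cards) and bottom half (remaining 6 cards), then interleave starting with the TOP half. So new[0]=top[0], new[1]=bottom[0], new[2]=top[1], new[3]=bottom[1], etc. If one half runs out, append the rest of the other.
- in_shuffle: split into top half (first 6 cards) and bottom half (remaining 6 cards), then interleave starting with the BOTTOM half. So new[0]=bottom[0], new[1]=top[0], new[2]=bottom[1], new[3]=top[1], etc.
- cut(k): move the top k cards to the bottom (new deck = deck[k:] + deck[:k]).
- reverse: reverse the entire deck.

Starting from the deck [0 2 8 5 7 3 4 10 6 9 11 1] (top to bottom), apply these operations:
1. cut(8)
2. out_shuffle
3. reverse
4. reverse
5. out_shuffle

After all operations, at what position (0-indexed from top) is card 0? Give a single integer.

Answer: 5

Derivation:
After op 1 (cut(8)): [6 9 11 1 0 2 8 5 7 3 4 10]
After op 2 (out_shuffle): [6 8 9 5 11 7 1 3 0 4 2 10]
After op 3 (reverse): [10 2 4 0 3 1 7 11 5 9 8 6]
After op 4 (reverse): [6 8 9 5 11 7 1 3 0 4 2 10]
After op 5 (out_shuffle): [6 1 8 3 9 0 5 4 11 2 7 10]
Card 0 is at position 5.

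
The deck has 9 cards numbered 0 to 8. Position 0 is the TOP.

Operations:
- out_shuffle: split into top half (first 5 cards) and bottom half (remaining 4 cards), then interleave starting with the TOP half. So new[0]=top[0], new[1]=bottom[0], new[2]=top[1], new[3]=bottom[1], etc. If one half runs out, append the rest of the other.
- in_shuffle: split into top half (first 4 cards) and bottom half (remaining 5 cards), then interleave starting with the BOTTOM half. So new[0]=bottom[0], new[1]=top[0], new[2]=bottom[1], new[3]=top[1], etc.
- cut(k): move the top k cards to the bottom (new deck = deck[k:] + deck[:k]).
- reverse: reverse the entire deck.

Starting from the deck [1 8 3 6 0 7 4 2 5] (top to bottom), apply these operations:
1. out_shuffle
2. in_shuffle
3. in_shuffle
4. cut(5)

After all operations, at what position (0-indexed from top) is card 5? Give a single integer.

Answer: 8

Derivation:
After op 1 (out_shuffle): [1 7 8 4 3 2 6 5 0]
After op 2 (in_shuffle): [3 1 2 7 6 8 5 4 0]
After op 3 (in_shuffle): [6 3 8 1 5 2 4 7 0]
After op 4 (cut(5)): [2 4 7 0 6 3 8 1 5]
Card 5 is at position 8.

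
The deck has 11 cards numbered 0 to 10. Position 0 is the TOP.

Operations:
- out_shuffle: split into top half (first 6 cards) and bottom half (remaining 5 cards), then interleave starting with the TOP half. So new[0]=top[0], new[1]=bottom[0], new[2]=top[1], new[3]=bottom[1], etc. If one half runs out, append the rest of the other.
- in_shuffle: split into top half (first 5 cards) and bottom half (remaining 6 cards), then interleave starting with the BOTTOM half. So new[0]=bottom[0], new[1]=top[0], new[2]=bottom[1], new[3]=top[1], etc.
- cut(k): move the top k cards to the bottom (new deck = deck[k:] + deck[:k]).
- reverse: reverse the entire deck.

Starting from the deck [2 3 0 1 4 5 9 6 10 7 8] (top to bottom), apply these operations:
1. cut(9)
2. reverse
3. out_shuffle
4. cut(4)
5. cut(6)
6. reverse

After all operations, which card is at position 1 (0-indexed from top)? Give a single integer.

Answer: 4

Derivation:
After op 1 (cut(9)): [7 8 2 3 0 1 4 5 9 6 10]
After op 2 (reverse): [10 6 9 5 4 1 0 3 2 8 7]
After op 3 (out_shuffle): [10 0 6 3 9 2 5 8 4 7 1]
After op 4 (cut(4)): [9 2 5 8 4 7 1 10 0 6 3]
After op 5 (cut(6)): [1 10 0 6 3 9 2 5 8 4 7]
After op 6 (reverse): [7 4 8 5 2 9 3 6 0 10 1]
Position 1: card 4.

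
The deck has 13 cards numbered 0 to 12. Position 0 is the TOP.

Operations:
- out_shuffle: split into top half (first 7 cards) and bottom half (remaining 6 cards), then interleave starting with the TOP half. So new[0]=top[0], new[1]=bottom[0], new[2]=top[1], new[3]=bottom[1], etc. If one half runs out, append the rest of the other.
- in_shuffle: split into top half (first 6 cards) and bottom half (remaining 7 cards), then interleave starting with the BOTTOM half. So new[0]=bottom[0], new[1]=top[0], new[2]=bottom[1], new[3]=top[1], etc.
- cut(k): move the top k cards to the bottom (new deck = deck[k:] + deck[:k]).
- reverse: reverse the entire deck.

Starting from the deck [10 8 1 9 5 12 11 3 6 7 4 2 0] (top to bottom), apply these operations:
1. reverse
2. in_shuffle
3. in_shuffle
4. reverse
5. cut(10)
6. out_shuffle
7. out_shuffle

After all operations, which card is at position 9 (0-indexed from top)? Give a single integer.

Answer: 0

Derivation:
After op 1 (reverse): [0 2 4 7 6 3 11 12 5 9 1 8 10]
After op 2 (in_shuffle): [11 0 12 2 5 4 9 7 1 6 8 3 10]
After op 3 (in_shuffle): [9 11 7 0 1 12 6 2 8 5 3 4 10]
After op 4 (reverse): [10 4 3 5 8 2 6 12 1 0 7 11 9]
After op 5 (cut(10)): [7 11 9 10 4 3 5 8 2 6 12 1 0]
After op 6 (out_shuffle): [7 8 11 2 9 6 10 12 4 1 3 0 5]
After op 7 (out_shuffle): [7 12 8 4 11 1 2 3 9 0 6 5 10]
Position 9: card 0.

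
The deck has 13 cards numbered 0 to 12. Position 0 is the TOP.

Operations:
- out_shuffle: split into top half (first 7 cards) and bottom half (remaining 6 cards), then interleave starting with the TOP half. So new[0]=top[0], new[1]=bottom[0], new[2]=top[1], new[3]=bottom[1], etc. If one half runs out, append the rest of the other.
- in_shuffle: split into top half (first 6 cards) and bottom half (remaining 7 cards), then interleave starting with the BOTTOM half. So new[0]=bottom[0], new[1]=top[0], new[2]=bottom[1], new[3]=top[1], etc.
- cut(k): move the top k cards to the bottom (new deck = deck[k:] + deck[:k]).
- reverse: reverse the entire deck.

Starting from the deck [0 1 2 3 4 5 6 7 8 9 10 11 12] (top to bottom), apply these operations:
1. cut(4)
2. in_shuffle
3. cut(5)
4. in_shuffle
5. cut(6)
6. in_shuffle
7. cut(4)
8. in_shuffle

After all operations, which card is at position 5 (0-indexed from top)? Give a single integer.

Answer: 3

Derivation:
After op 1 (cut(4)): [4 5 6 7 8 9 10 11 12 0 1 2 3]
After op 2 (in_shuffle): [10 4 11 5 12 6 0 7 1 8 2 9 3]
After op 3 (cut(5)): [6 0 7 1 8 2 9 3 10 4 11 5 12]
After op 4 (in_shuffle): [9 6 3 0 10 7 4 1 11 8 5 2 12]
After op 5 (cut(6)): [4 1 11 8 5 2 12 9 6 3 0 10 7]
After op 6 (in_shuffle): [12 4 9 1 6 11 3 8 0 5 10 2 7]
After op 7 (cut(4)): [6 11 3 8 0 5 10 2 7 12 4 9 1]
After op 8 (in_shuffle): [10 6 2 11 7 3 12 8 4 0 9 5 1]
Position 5: card 3.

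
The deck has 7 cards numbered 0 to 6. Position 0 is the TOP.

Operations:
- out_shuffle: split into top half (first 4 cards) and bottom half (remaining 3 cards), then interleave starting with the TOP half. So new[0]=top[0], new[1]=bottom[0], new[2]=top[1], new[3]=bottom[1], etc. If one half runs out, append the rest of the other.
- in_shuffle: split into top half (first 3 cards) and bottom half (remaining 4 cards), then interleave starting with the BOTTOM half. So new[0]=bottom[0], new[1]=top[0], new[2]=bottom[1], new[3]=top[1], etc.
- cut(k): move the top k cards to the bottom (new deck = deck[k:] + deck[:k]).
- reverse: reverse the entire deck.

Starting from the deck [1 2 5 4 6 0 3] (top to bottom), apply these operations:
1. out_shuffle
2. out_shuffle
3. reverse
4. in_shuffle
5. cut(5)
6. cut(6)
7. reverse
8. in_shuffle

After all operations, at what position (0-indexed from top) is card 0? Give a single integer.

After op 1 (out_shuffle): [1 6 2 0 5 3 4]
After op 2 (out_shuffle): [1 5 6 3 2 4 0]
After op 3 (reverse): [0 4 2 3 6 5 1]
After op 4 (in_shuffle): [3 0 6 4 5 2 1]
After op 5 (cut(5)): [2 1 3 0 6 4 5]
After op 6 (cut(6)): [5 2 1 3 0 6 4]
After op 7 (reverse): [4 6 0 3 1 2 5]
After op 8 (in_shuffle): [3 4 1 6 2 0 5]
Card 0 is at position 5.

Answer: 5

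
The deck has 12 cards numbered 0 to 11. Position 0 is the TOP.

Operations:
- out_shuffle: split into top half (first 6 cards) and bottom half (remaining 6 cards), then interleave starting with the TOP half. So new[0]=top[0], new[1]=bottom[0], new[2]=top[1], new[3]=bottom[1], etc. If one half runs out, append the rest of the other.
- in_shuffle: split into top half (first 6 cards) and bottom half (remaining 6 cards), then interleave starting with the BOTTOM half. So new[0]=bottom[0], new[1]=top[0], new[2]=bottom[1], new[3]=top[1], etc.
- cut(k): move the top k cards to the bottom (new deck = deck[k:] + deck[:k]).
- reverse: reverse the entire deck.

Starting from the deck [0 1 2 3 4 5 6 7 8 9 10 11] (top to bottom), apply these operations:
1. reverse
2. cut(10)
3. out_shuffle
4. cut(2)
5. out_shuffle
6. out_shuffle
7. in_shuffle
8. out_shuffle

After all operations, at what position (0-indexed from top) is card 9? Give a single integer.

After op 1 (reverse): [11 10 9 8 7 6 5 4 3 2 1 0]
After op 2 (cut(10)): [1 0 11 10 9 8 7 6 5 4 3 2]
After op 3 (out_shuffle): [1 7 0 6 11 5 10 4 9 3 8 2]
After op 4 (cut(2)): [0 6 11 5 10 4 9 3 8 2 1 7]
After op 5 (out_shuffle): [0 9 6 3 11 8 5 2 10 1 4 7]
After op 6 (out_shuffle): [0 5 9 2 6 10 3 1 11 4 8 7]
After op 7 (in_shuffle): [3 0 1 5 11 9 4 2 8 6 7 10]
After op 8 (out_shuffle): [3 4 0 2 1 8 5 6 11 7 9 10]
Card 9 is at position 10.

Answer: 10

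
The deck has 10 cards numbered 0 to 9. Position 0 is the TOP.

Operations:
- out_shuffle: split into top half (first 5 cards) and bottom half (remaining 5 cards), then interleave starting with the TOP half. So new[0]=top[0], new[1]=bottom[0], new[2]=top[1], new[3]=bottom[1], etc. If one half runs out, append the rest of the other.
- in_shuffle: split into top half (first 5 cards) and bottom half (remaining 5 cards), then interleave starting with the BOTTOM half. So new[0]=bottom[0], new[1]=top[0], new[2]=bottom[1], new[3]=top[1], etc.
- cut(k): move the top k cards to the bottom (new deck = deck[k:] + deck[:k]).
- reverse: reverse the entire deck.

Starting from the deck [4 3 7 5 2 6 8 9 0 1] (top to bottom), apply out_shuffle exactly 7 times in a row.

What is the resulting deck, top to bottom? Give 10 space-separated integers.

Answer: 4 6 3 8 7 9 5 0 2 1

Derivation:
After op 1 (out_shuffle): [4 6 3 8 7 9 5 0 2 1]
After op 2 (out_shuffle): [4 9 6 5 3 0 8 2 7 1]
After op 3 (out_shuffle): [4 0 9 8 6 2 5 7 3 1]
After op 4 (out_shuffle): [4 2 0 5 9 7 8 3 6 1]
After op 5 (out_shuffle): [4 7 2 8 0 3 5 6 9 1]
After op 6 (out_shuffle): [4 3 7 5 2 6 8 9 0 1]
After op 7 (out_shuffle): [4 6 3 8 7 9 5 0 2 1]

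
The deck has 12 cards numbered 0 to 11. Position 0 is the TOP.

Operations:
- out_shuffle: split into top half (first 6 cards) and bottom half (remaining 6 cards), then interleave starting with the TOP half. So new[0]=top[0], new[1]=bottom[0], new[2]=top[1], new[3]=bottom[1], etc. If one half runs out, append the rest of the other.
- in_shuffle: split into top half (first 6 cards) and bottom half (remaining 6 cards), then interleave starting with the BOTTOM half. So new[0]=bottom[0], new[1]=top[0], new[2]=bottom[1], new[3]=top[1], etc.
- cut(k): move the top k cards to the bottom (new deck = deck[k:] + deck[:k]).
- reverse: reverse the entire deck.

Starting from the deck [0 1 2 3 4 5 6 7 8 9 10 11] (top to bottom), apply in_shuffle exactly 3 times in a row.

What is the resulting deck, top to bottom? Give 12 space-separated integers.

Answer: 4 9 1 6 11 3 8 0 5 10 2 7

Derivation:
After op 1 (in_shuffle): [6 0 7 1 8 2 9 3 10 4 11 5]
After op 2 (in_shuffle): [9 6 3 0 10 7 4 1 11 8 5 2]
After op 3 (in_shuffle): [4 9 1 6 11 3 8 0 5 10 2 7]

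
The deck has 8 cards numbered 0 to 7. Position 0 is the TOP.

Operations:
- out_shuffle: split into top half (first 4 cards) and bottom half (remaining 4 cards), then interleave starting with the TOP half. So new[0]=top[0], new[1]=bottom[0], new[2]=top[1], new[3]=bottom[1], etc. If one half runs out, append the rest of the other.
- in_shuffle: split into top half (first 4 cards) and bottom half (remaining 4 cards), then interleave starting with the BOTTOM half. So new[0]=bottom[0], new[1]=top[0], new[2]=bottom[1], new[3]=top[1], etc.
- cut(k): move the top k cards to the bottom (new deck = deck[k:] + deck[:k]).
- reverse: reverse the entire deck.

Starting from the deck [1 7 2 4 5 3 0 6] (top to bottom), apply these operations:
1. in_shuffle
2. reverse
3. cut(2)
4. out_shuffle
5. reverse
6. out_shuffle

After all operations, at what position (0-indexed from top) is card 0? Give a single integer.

After op 1 (in_shuffle): [5 1 3 7 0 2 6 4]
After op 2 (reverse): [4 6 2 0 7 3 1 5]
After op 3 (cut(2)): [2 0 7 3 1 5 4 6]
After op 4 (out_shuffle): [2 1 0 5 7 4 3 6]
After op 5 (reverse): [6 3 4 7 5 0 1 2]
After op 6 (out_shuffle): [6 5 3 0 4 1 7 2]
Card 0 is at position 3.

Answer: 3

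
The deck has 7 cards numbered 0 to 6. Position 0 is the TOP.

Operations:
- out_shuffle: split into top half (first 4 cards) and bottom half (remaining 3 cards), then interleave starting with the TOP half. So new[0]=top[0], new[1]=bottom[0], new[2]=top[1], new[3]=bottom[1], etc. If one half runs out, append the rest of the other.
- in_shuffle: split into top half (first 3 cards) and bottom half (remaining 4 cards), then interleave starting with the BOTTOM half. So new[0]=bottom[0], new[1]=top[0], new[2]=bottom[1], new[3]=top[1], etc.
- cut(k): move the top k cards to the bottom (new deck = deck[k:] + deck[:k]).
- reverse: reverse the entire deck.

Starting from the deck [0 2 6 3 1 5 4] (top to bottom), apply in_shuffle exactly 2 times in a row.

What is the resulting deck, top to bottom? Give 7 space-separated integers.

Answer: 2 3 5 0 6 1 4

Derivation:
After op 1 (in_shuffle): [3 0 1 2 5 6 4]
After op 2 (in_shuffle): [2 3 5 0 6 1 4]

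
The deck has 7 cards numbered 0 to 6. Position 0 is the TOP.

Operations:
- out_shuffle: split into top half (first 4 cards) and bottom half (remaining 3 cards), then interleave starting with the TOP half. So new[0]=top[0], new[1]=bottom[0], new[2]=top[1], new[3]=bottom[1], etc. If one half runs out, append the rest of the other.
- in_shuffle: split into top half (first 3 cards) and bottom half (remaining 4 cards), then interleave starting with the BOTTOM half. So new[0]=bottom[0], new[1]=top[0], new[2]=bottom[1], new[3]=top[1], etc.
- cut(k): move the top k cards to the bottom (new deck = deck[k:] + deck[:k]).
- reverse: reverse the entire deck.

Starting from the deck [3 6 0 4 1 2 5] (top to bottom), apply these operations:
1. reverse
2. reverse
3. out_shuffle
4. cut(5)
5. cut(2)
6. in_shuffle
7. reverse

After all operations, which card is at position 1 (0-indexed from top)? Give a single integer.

Answer: 6

Derivation:
After op 1 (reverse): [5 2 1 4 0 6 3]
After op 2 (reverse): [3 6 0 4 1 2 5]
After op 3 (out_shuffle): [3 1 6 2 0 5 4]
After op 4 (cut(5)): [5 4 3 1 6 2 0]
After op 5 (cut(2)): [3 1 6 2 0 5 4]
After op 6 (in_shuffle): [2 3 0 1 5 6 4]
After op 7 (reverse): [4 6 5 1 0 3 2]
Position 1: card 6.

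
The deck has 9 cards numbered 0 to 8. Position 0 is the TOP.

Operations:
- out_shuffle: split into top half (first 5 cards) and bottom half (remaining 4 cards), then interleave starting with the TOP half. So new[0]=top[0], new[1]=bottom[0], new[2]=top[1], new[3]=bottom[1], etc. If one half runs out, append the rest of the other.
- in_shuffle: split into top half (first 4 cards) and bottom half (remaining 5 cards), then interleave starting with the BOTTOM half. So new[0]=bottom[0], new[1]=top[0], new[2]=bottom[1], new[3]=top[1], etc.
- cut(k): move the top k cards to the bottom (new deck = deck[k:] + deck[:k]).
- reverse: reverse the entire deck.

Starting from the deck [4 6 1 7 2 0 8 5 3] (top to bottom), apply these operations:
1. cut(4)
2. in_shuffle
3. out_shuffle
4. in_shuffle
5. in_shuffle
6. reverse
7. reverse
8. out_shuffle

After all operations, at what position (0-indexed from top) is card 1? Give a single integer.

After op 1 (cut(4)): [2 0 8 5 3 4 6 1 7]
After op 2 (in_shuffle): [3 2 4 0 6 8 1 5 7]
After op 3 (out_shuffle): [3 8 2 1 4 5 0 7 6]
After op 4 (in_shuffle): [4 3 5 8 0 2 7 1 6]
After op 5 (in_shuffle): [0 4 2 3 7 5 1 8 6]
After op 6 (reverse): [6 8 1 5 7 3 2 4 0]
After op 7 (reverse): [0 4 2 3 7 5 1 8 6]
After op 8 (out_shuffle): [0 5 4 1 2 8 3 6 7]
Card 1 is at position 3.

Answer: 3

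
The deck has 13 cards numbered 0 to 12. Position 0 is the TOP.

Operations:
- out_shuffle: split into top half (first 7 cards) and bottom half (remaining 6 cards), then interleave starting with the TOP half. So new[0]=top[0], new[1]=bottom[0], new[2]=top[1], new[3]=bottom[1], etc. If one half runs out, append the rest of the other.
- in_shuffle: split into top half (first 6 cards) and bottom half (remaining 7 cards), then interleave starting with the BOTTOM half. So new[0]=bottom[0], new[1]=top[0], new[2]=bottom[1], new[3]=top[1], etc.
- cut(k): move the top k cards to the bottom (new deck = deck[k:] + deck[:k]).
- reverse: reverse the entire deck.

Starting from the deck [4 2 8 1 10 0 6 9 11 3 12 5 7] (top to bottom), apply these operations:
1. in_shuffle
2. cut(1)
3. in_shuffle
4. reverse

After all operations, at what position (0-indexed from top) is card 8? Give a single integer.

Answer: 3

Derivation:
After op 1 (in_shuffle): [6 4 9 2 11 8 3 1 12 10 5 0 7]
After op 2 (cut(1)): [4 9 2 11 8 3 1 12 10 5 0 7 6]
After op 3 (in_shuffle): [1 4 12 9 10 2 5 11 0 8 7 3 6]
After op 4 (reverse): [6 3 7 8 0 11 5 2 10 9 12 4 1]
Card 8 is at position 3.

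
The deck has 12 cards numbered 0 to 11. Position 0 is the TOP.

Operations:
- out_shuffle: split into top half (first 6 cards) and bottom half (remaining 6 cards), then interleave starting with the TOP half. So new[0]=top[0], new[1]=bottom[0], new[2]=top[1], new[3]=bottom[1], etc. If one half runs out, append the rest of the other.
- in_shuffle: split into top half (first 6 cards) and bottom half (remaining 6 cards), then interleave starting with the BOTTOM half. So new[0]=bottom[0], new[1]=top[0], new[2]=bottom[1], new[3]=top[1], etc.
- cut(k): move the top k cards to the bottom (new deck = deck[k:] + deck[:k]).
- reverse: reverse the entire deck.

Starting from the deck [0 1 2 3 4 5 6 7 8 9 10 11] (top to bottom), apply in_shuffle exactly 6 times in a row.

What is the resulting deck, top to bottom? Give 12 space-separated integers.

After op 1 (in_shuffle): [6 0 7 1 8 2 9 3 10 4 11 5]
After op 2 (in_shuffle): [9 6 3 0 10 7 4 1 11 8 5 2]
After op 3 (in_shuffle): [4 9 1 6 11 3 8 0 5 10 2 7]
After op 4 (in_shuffle): [8 4 0 9 5 1 10 6 2 11 7 3]
After op 5 (in_shuffle): [10 8 6 4 2 0 11 9 7 5 3 1]
After op 6 (in_shuffle): [11 10 9 8 7 6 5 4 3 2 1 0]

Answer: 11 10 9 8 7 6 5 4 3 2 1 0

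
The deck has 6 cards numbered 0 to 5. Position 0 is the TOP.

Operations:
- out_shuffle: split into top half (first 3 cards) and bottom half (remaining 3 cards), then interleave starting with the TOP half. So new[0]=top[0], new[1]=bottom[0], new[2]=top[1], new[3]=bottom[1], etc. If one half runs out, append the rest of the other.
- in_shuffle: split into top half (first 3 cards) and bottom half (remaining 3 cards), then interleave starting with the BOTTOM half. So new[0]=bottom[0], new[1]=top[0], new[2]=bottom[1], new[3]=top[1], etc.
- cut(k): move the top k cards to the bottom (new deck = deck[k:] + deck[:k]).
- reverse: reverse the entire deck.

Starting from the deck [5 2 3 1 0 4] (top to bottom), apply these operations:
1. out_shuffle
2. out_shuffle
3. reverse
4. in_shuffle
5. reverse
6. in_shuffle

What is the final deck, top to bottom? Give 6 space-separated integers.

After op 1 (out_shuffle): [5 1 2 0 3 4]
After op 2 (out_shuffle): [5 0 1 3 2 4]
After op 3 (reverse): [4 2 3 1 0 5]
After op 4 (in_shuffle): [1 4 0 2 5 3]
After op 5 (reverse): [3 5 2 0 4 1]
After op 6 (in_shuffle): [0 3 4 5 1 2]

Answer: 0 3 4 5 1 2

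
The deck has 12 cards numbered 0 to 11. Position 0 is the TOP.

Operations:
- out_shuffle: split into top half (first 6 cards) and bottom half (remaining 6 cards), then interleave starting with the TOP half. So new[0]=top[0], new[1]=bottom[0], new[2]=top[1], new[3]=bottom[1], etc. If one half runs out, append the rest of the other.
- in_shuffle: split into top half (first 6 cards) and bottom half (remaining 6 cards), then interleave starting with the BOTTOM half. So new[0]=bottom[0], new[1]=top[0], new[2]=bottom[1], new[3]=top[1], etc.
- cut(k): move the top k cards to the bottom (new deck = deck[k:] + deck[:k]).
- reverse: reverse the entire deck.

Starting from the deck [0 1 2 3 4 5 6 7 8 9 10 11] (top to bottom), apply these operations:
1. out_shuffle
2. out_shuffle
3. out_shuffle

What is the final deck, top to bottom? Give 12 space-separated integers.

After op 1 (out_shuffle): [0 6 1 7 2 8 3 9 4 10 5 11]
After op 2 (out_shuffle): [0 3 6 9 1 4 7 10 2 5 8 11]
After op 3 (out_shuffle): [0 7 3 10 6 2 9 5 1 8 4 11]

Answer: 0 7 3 10 6 2 9 5 1 8 4 11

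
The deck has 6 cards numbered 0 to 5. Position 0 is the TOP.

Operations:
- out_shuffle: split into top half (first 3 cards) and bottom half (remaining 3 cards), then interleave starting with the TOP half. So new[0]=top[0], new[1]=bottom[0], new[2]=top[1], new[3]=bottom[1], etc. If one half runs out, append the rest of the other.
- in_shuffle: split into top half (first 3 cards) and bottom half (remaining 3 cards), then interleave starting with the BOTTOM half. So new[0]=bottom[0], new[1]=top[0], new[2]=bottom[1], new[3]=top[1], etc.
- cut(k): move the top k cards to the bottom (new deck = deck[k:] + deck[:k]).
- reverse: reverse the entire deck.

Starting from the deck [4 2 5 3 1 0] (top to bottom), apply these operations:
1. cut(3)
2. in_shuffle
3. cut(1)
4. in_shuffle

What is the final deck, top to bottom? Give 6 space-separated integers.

After op 1 (cut(3)): [3 1 0 4 2 5]
After op 2 (in_shuffle): [4 3 2 1 5 0]
After op 3 (cut(1)): [3 2 1 5 0 4]
After op 4 (in_shuffle): [5 3 0 2 4 1]

Answer: 5 3 0 2 4 1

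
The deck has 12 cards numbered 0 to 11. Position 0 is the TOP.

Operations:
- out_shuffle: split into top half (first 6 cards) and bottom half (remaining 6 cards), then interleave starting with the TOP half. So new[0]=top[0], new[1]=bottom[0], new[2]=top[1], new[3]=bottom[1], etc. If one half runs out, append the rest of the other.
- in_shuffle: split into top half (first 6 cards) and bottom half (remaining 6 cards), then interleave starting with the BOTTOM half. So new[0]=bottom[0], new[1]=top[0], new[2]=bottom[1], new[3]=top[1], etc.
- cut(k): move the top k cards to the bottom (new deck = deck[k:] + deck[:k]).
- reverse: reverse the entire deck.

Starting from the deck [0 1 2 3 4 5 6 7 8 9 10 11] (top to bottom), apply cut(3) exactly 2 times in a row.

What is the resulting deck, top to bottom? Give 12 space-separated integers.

Answer: 6 7 8 9 10 11 0 1 2 3 4 5

Derivation:
After op 1 (cut(3)): [3 4 5 6 7 8 9 10 11 0 1 2]
After op 2 (cut(3)): [6 7 8 9 10 11 0 1 2 3 4 5]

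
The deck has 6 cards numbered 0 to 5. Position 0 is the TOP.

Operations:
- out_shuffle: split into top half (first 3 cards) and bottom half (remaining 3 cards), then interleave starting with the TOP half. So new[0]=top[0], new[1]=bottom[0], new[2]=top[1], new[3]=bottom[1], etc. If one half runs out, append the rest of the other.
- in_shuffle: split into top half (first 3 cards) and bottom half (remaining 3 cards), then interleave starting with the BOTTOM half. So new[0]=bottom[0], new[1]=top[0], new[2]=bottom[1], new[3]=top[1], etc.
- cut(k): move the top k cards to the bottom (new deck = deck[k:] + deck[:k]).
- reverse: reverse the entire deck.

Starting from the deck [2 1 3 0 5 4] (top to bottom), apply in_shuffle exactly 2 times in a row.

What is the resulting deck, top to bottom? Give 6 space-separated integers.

After op 1 (in_shuffle): [0 2 5 1 4 3]
After op 2 (in_shuffle): [1 0 4 2 3 5]

Answer: 1 0 4 2 3 5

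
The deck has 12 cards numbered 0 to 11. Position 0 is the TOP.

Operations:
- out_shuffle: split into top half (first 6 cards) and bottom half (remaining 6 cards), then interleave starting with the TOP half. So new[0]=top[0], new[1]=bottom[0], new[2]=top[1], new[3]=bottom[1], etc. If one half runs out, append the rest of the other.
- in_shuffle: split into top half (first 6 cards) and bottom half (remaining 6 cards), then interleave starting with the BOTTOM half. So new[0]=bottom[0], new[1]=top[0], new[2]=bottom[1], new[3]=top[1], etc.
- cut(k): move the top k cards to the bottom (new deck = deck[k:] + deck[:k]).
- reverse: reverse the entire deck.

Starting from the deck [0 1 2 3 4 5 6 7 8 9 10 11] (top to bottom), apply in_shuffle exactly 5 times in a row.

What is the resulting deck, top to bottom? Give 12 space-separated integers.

Answer: 10 8 6 4 2 0 11 9 7 5 3 1

Derivation:
After op 1 (in_shuffle): [6 0 7 1 8 2 9 3 10 4 11 5]
After op 2 (in_shuffle): [9 6 3 0 10 7 4 1 11 8 5 2]
After op 3 (in_shuffle): [4 9 1 6 11 3 8 0 5 10 2 7]
After op 4 (in_shuffle): [8 4 0 9 5 1 10 6 2 11 7 3]
After op 5 (in_shuffle): [10 8 6 4 2 0 11 9 7 5 3 1]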